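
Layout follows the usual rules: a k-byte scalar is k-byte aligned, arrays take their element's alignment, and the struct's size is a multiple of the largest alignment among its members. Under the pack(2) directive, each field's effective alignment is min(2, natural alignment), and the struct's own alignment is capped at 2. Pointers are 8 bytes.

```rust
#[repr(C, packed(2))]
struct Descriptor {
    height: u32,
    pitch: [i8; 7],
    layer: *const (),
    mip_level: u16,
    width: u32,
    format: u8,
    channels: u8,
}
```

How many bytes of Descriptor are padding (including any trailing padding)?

@0: height [4B, align 2] → 4
@4: pitch [7B, align 1] → 11
+1 pad (align 2)
@12: layer [8B, align 2] → 20
@20: mip_level [2B, align 2] → 22
@22: width [4B, align 2] → 26
@26: format [1B, align 1] → 27
@27: channels [1B, align 1] → 28
size 28, align 2
data bytes 27, size 28 → padding 1

1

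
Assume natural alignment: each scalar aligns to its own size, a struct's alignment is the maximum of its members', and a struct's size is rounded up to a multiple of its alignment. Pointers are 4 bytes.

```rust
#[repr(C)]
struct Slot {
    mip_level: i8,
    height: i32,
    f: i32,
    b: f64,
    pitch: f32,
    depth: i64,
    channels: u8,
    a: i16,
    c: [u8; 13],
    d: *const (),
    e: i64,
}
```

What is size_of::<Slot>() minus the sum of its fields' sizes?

15

@0: mip_level [1B, align 1] → 1
+3 pad (align 4)
@4: height [4B, align 4] → 8
@8: f [4B, align 4] → 12
+4 pad (align 8)
@16: b [8B, align 8] → 24
@24: pitch [4B, align 4] → 28
+4 pad (align 8)
@32: depth [8B, align 8] → 40
@40: channels [1B, align 1] → 41
+1 pad (align 2)
@42: a [2B, align 2] → 44
@44: c [13B, align 1] → 57
+3 pad (align 4)
@60: d [4B, align 4] → 64
@64: e [8B, align 8] → 72
size 72, align 8
data bytes 57, size 72 → padding 15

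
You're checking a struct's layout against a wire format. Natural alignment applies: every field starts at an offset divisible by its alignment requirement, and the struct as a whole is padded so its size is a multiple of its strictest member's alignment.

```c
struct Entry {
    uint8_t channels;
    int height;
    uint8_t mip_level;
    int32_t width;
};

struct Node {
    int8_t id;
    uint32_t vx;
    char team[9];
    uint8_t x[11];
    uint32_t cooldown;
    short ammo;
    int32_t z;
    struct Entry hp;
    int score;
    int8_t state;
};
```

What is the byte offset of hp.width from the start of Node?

52

Entry: 0..1  channels  (1B, 1-aligned); 1..4  -- padding (3B); 4..8  height  (4B, 4-aligned); 8..9  mip_level  (1B, 1-aligned); 9..12  -- padding (3B); 12..16  width  (4B, 4-aligned); sizeof = 16, alignof = 4
0..1  id  (1B, 1-aligned)
1..4  -- padding (3B)
4..8  vx  (4B, 4-aligned)
8..17  team  (9B, 1-aligned)
17..28  x  (11B, 1-aligned)
28..32  cooldown  (4B, 4-aligned)
32..34  ammo  (2B, 2-aligned)
34..36  -- padding (2B)
36..40  z  (4B, 4-aligned)
40..56  hp  (16B, 4-aligned)
within Entry: width at 12
40 + 12 = 52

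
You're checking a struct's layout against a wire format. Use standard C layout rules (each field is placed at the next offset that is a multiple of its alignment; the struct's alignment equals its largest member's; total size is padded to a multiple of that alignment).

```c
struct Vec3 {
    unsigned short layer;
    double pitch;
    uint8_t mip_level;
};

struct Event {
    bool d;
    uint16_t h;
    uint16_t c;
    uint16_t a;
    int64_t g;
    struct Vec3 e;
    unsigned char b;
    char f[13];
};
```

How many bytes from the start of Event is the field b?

Vec3: 0..2  layer  (2B, 2-aligned); 2..8  -- padding (6B); 8..16  pitch  (8B, 8-aligned); 16..17  mip_level  (1B, 1-aligned); 17..24  -- tail padding (7B); sizeof = 24, alignof = 8
0..1  d  (1B, 1-aligned)
1..2  -- padding (1B)
2..4  h  (2B, 2-aligned)
4..6  c  (2B, 2-aligned)
6..8  a  (2B, 2-aligned)
8..16  g  (8B, 8-aligned)
16..40  e  (24B, 8-aligned)
40..41  b  (1B, 1-aligned)

40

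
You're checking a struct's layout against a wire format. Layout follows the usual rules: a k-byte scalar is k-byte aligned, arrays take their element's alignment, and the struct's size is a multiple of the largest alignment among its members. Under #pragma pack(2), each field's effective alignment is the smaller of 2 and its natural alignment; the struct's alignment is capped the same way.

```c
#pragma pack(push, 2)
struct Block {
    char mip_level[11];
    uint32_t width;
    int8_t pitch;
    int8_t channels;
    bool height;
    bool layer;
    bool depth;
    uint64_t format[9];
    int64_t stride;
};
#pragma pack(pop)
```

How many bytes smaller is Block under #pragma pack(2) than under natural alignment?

natural layout:
  0..11  mip_level  (11B, 1-aligned)
  11..12  -- padding (1B)
  12..16  width  (4B, 4-aligned)
  16..17  pitch  (1B, 1-aligned)
  17..18  channels  (1B, 1-aligned)
  18..19  height  (1B, 1-aligned)
  19..20  layer  (1B, 1-aligned)
  20..21  depth  (1B, 1-aligned)
  21..24  -- padding (3B)
  24..96  format  (72B, 8-aligned)
  96..104  stride  (8B, 8-aligned)
  sizeof = 104, alignof = 8
packed(2) layout:
  0..11  mip_level  (11B, 1-aligned)
  11..12  -- padding (1B)
  12..16  width  (4B, 2-aligned)
  16..17  pitch  (1B, 1-aligned)
  17..18  channels  (1B, 1-aligned)
  18..19  height  (1B, 1-aligned)
  19..20  layer  (1B, 1-aligned)
  20..21  depth  (1B, 1-aligned)
  21..22  -- padding (1B)
  22..94  format  (72B, 2-aligned)
  94..102  stride  (8B, 2-aligned)
  sizeof = 102, alignof = 2
104 − 102 = 2

2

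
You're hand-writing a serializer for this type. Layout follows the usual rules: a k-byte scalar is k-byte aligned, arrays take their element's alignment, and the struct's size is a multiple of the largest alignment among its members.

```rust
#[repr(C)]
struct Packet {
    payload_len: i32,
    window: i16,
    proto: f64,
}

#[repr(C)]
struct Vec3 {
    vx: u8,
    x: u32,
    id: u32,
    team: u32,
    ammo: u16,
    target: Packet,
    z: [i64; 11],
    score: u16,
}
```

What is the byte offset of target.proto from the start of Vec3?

32

Packet: @0: payload_len [4B, align 4] → 4; @4: window [2B, align 2] → 6; +2 pad (align 8); @8: proto [8B, align 8] → 16; size 16, align 8
@0: vx [1B, align 1] → 1
+3 pad (align 4)
@4: x [4B, align 4] → 8
@8: id [4B, align 4] → 12
@12: team [4B, align 4] → 16
@16: ammo [2B, align 2] → 18
+6 pad (align 8)
@24: target [16B, align 8] → 40
within Packet: proto at 8
24 + 8 = 32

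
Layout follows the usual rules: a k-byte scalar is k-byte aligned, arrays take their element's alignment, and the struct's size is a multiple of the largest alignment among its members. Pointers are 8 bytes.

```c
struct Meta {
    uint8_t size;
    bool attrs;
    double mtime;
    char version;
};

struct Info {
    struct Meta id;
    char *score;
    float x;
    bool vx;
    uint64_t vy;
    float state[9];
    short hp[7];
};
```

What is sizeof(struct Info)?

Meta: 0..1  size  (1B, 1-aligned); 1..2  attrs  (1B, 1-aligned); 2..8  -- padding (6B); 8..16  mtime  (8B, 8-aligned); 16..17  version  (1B, 1-aligned); 17..24  -- tail padding (7B); sizeof = 24, alignof = 8
0..24  id  (24B, 8-aligned)
24..32  score  (8B, 8-aligned)
32..36  x  (4B, 4-aligned)
36..37  vx  (1B, 1-aligned)
37..40  -- padding (3B)
40..48  vy  (8B, 8-aligned)
48..84  state  (36B, 4-aligned)
84..98  hp  (14B, 2-aligned)
98..104  -- tail padding (6B)
sizeof = 104, alignof = 8

104 bytes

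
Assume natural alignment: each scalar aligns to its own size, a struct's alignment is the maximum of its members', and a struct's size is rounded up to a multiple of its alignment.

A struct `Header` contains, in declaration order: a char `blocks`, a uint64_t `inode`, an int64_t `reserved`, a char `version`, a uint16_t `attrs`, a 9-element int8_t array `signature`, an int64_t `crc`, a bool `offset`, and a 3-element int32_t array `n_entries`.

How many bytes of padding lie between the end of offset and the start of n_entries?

0..1  blocks  (1B, 1-aligned)
1..8  -- padding (7B)
8..16  inode  (8B, 8-aligned)
16..24  reserved  (8B, 8-aligned)
24..25  version  (1B, 1-aligned)
25..26  -- padding (1B)
26..28  attrs  (2B, 2-aligned)
28..37  signature  (9B, 1-aligned)
37..40  -- padding (3B)
40..48  crc  (8B, 8-aligned)
48..49  offset  (1B, 1-aligned)
49..52  -- padding (3B)
52..64  n_entries  (12B, 4-aligned)

3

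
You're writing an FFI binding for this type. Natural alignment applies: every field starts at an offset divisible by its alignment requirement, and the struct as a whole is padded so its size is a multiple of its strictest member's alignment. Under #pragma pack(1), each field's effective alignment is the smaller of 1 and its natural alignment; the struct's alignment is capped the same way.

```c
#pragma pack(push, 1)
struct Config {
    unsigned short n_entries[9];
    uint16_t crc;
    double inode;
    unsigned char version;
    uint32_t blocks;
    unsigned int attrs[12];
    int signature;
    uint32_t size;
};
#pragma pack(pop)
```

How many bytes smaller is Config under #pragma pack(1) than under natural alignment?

7

natural layout:
  n_entries at 0 (size 18, align 2) → ends 18
  crc at 18 (size 2, align 2) → ends 20
  pad 4 to align 8 for inode
  inode at 24 (size 8, align 8) → ends 32
  version at 32 (size 1, align 1) → ends 33
  pad 3 to align 4 for blocks
  blocks at 36 (size 4, align 4) → ends 40
  attrs at 40 (size 48, align 4) → ends 88
  signature at 88 (size 4, align 4) → ends 92
  size at 92 (size 4, align 4) → ends 96
  total 96 bytes, alignment 8
packed(1) layout:
  n_entries at 0 (size 18, align 1) → ends 18
  crc at 18 (size 2, align 1) → ends 20
  inode at 20 (size 8, align 1) → ends 28
  version at 28 (size 1, align 1) → ends 29
  blocks at 29 (size 4, align 1) → ends 33
  attrs at 33 (size 48, align 1) → ends 81
  signature at 81 (size 4, align 1) → ends 85
  size at 85 (size 4, align 1) → ends 89
  total 89 bytes, alignment 1
96 − 89 = 7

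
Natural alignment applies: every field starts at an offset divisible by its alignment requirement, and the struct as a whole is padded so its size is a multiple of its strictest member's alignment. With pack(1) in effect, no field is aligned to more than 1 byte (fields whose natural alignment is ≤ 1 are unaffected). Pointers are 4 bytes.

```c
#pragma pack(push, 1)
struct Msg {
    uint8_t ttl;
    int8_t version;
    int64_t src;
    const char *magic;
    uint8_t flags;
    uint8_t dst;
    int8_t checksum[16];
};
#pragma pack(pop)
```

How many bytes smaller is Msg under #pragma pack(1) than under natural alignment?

8

natural layout:
  ttl at 0 (size 1, align 1) → ends 1
  version at 1 (size 1, align 1) → ends 2
  pad 6 to align 8 for src
  src at 8 (size 8, align 8) → ends 16
  magic at 16 (size 4, align 4) → ends 20
  flags at 20 (size 1, align 1) → ends 21
  dst at 21 (size 1, align 1) → ends 22
  checksum at 22 (size 16, align 1) → ends 38
  tail pad 2 to reach multiple of 8
  total 40 bytes, alignment 8
packed(1) layout:
  ttl at 0 (size 1, align 1) → ends 1
  version at 1 (size 1, align 1) → ends 2
  src at 2 (size 8, align 1) → ends 10
  magic at 10 (size 4, align 1) → ends 14
  flags at 14 (size 1, align 1) → ends 15
  dst at 15 (size 1, align 1) → ends 16
  checksum at 16 (size 16, align 1) → ends 32
  total 32 bytes, alignment 1
40 − 32 = 8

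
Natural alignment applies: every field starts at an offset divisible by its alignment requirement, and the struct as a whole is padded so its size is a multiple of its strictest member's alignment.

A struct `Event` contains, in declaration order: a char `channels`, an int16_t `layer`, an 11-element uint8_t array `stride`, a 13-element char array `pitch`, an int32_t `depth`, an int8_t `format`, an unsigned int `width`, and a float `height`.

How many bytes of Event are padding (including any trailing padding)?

4

channels at 0 (size 1, align 1) → ends 1
pad 1 to align 2 for layer
layer at 2 (size 2, align 2) → ends 4
stride at 4 (size 11, align 1) → ends 15
pitch at 15 (size 13, align 1) → ends 28
depth at 28 (size 4, align 4) → ends 32
format at 32 (size 1, align 1) → ends 33
pad 3 to align 4 for width
width at 36 (size 4, align 4) → ends 40
height at 40 (size 4, align 4) → ends 44
total 44 bytes, alignment 4
data bytes 40, size 44 → padding 4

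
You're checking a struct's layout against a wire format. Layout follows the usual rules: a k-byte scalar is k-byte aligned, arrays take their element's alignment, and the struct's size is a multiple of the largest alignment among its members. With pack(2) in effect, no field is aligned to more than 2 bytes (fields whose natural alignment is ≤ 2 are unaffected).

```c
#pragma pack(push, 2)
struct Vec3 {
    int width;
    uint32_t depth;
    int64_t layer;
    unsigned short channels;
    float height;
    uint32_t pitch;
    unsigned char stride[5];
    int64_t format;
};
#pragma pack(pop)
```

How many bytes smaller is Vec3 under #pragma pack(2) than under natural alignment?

natural layout:
  @0: width [4B, align 4] → 4
  @4: depth [4B, align 4] → 8
  @8: layer [8B, align 8] → 16
  @16: channels [2B, align 2] → 18
  +2 pad (align 4)
  @20: height [4B, align 4] → 24
  @24: pitch [4B, align 4] → 28
  @28: stride [5B, align 1] → 33
  +7 pad (align 8)
  @40: format [8B, align 8] → 48
  size 48, align 8
packed(2) layout:
  @0: width [4B, align 2] → 4
  @4: depth [4B, align 2] → 8
  @8: layer [8B, align 2] → 16
  @16: channels [2B, align 2] → 18
  @18: height [4B, align 2] → 22
  @22: pitch [4B, align 2] → 26
  @26: stride [5B, align 1] → 31
  +1 pad (align 2)
  @32: format [8B, align 2] → 40
  size 40, align 2
48 − 40 = 8

8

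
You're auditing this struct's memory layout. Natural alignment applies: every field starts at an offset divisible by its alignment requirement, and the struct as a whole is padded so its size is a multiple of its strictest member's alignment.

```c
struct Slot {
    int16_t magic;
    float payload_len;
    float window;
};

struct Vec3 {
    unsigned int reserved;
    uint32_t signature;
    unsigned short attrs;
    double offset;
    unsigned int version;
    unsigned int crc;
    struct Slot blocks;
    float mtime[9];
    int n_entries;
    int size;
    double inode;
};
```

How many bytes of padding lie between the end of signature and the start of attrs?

0

Slot: magic at 0 (size 2, align 2) → ends 2; pad 2 to align 4 for payload_len; payload_len at 4 (size 4, align 4) → ends 8; window at 8 (size 4, align 4) → ends 12; total 12 bytes, alignment 4
reserved at 0 (size 4, align 4) → ends 4
signature at 4 (size 4, align 4) → ends 8
attrs at 8 (size 2, align 2) → ends 10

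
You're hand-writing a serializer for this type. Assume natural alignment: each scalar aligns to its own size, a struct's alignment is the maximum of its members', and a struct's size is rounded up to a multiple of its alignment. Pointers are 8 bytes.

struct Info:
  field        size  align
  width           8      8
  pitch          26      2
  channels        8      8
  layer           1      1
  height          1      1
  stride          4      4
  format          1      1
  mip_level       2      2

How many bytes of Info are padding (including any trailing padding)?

13

@0: width [8B, align 8] → 8
@8: pitch [26B, align 2] → 34
+6 pad (align 8)
@40: channels [8B, align 8] → 48
@48: layer [1B, align 1] → 49
@49: height [1B, align 1] → 50
+2 pad (align 4)
@52: stride [4B, align 4] → 56
@56: format [1B, align 1] → 57
+1 pad (align 2)
@58: mip_level [2B, align 2] → 60
+4 tail pad (align 8)
size 64, align 8
data bytes 51, size 64 → padding 13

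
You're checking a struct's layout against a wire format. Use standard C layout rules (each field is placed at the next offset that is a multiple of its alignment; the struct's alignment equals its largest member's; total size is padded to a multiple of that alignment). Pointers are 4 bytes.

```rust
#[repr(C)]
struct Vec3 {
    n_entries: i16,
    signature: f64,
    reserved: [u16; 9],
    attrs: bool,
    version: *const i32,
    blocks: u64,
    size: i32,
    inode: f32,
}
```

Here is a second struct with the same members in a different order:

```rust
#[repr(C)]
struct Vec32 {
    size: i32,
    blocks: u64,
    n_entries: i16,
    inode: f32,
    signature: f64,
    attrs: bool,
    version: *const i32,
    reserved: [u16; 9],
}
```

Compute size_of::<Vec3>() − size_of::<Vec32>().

n_entries at 0 (size 2, align 2) → ends 2
pad 6 to align 8 for signature
signature at 8 (size 8, align 8) → ends 16
reserved at 16 (size 18, align 2) → ends 34
attrs at 34 (size 1, align 1) → ends 35
pad 1 to align 4 for version
version at 36 (size 4, align 4) → ends 40
blocks at 40 (size 8, align 8) → ends 48
size at 48 (size 4, align 4) → ends 52
inode at 52 (size 4, align 4) → ends 56
total 56 bytes, alignment 8
— Vec32 —
size at 0 (size 4, align 4) → ends 4
pad 4 to align 8 for blocks
blocks at 8 (size 8, align 8) → ends 16
n_entries at 16 (size 2, align 2) → ends 18
pad 2 to align 4 for inode
inode at 20 (size 4, align 4) → ends 24
signature at 24 (size 8, align 8) → ends 32
attrs at 32 (size 1, align 1) → ends 33
pad 3 to align 4 for version
version at 36 (size 4, align 4) → ends 40
reserved at 40 (size 18, align 2) → ends 58
tail pad 6 to reach multiple of 8
total 64 bytes, alignment 8
56 − 64 = -8

-8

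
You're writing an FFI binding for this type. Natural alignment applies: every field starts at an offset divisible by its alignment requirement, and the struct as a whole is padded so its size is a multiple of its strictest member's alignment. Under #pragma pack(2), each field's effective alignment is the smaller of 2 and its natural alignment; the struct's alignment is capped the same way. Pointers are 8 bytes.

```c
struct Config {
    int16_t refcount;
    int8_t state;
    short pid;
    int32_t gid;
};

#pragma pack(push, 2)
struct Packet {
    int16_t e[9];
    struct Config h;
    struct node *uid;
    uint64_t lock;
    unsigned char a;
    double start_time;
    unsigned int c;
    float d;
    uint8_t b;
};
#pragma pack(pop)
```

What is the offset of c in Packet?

Config: @0: refcount [2B, align 2] → 2; @2: state [1B, align 1] → 3; +1 pad (align 2); @4: pid [2B, align 2] → 6; +2 pad (align 4); @8: gid [4B, align 4] → 12; size 12, align 4
@0: e [18B, align 2] → 18
@18: h [12B, align 2] → 30
@30: uid [8B, align 2] → 38
@38: lock [8B, align 2] → 46
@46: a [1B, align 1] → 47
+1 pad (align 2)
@48: start_time [8B, align 2] → 56
@56: c [4B, align 2] → 60

56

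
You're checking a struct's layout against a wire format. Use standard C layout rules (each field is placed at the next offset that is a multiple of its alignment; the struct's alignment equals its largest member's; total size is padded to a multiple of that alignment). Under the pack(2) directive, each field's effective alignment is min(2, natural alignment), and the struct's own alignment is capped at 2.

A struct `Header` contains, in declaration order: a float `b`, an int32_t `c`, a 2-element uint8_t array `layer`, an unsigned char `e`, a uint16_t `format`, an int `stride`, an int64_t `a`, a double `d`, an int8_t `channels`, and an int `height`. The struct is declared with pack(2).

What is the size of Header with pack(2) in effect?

40

0..4  b  (4B, 2-aligned)
4..8  c  (4B, 2-aligned)
8..10  layer  (2B, 1-aligned)
10..11  e  (1B, 1-aligned)
11..12  -- padding (1B)
12..14  format  (2B, 2-aligned)
14..18  stride  (4B, 2-aligned)
18..26  a  (8B, 2-aligned)
26..34  d  (8B, 2-aligned)
34..35  channels  (1B, 1-aligned)
35..36  -- padding (1B)
36..40  height  (4B, 2-aligned)
sizeof = 40, alignof = 2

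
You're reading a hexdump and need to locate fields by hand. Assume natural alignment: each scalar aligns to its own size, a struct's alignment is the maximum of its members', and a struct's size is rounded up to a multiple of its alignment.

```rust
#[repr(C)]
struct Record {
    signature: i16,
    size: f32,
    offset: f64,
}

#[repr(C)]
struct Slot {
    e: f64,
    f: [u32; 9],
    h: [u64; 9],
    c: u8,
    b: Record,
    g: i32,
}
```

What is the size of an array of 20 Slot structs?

Record: signature at 0 (size 2, align 2) → ends 2; pad 2 to align 4 for size; size at 4 (size 4, align 4) → ends 8; offset at 8 (size 8, align 8) → ends 16; total 16 bytes, alignment 8
e at 0 (size 8, align 8) → ends 8
f at 8 (size 36, align 4) → ends 44
pad 4 to align 8 for h
h at 48 (size 72, align 8) → ends 120
c at 120 (size 1, align 1) → ends 121
pad 7 to align 8 for b
b at 128 (size 16, align 8) → ends 144
g at 144 (size 4, align 4) → ends 148
tail pad 4 to reach multiple of 8
total 152 bytes, alignment 8
array of 20: 20 × 152 = 3040

3040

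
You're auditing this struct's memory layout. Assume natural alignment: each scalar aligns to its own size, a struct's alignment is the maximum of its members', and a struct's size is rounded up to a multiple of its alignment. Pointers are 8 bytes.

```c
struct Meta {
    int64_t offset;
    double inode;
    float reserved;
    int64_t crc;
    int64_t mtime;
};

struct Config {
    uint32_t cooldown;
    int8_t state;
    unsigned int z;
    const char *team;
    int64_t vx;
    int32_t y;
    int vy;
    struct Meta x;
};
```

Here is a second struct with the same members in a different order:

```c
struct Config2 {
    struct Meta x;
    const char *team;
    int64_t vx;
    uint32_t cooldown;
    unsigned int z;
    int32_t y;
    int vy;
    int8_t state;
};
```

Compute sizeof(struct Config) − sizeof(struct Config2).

0

Meta: offset at 0 (size 8, align 8) → ends 8; inode at 8 (size 8, align 8) → ends 16; reserved at 16 (size 4, align 4) → ends 20; pad 4 to align 8 for crc; crc at 24 (size 8, align 8) → ends 32; mtime at 32 (size 8, align 8) → ends 40; total 40 bytes, alignment 8
cooldown at 0 (size 4, align 4) → ends 4
state at 4 (size 1, align 1) → ends 5
pad 3 to align 4 for z
z at 8 (size 4, align 4) → ends 12
pad 4 to align 8 for team
team at 16 (size 8, align 8) → ends 24
vx at 24 (size 8, align 8) → ends 32
y at 32 (size 4, align 4) → ends 36
vy at 36 (size 4, align 4) → ends 40
x at 40 (size 40, align 8) → ends 80
total 80 bytes, alignment 8
— Config2 —
x at 0 (size 40, align 8) → ends 40
team at 40 (size 8, align 8) → ends 48
vx at 48 (size 8, align 8) → ends 56
cooldown at 56 (size 4, align 4) → ends 60
z at 60 (size 4, align 4) → ends 64
y at 64 (size 4, align 4) → ends 68
vy at 68 (size 4, align 4) → ends 72
state at 72 (size 1, align 1) → ends 73
tail pad 7 to reach multiple of 8
total 80 bytes, alignment 8
80 − 80 = 0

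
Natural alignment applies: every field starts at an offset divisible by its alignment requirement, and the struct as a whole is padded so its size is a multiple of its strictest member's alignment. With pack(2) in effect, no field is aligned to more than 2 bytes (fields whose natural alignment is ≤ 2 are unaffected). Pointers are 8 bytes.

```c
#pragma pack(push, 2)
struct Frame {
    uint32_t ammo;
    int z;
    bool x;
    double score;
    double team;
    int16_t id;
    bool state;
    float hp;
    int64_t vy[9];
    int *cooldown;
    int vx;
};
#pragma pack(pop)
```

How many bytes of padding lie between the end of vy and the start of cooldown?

@0: ammo [4B, align 2] → 4
@4: z [4B, align 2] → 8
@8: x [1B, align 1] → 9
+1 pad (align 2)
@10: score [8B, align 2] → 18
@18: team [8B, align 2] → 26
@26: id [2B, align 2] → 28
@28: state [1B, align 1] → 29
+1 pad (align 2)
@30: hp [4B, align 2] → 34
@34: vy [72B, align 2] → 106
@106: cooldown [8B, align 2] → 114

0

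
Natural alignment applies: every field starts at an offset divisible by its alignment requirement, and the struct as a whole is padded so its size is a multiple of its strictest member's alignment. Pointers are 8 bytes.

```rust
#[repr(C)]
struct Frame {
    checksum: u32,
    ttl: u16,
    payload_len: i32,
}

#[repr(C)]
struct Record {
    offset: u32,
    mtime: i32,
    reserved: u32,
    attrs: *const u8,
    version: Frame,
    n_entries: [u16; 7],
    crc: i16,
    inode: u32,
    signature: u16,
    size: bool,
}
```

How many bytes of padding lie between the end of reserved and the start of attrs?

Frame: 0..4  checksum  (4B, 4-aligned); 4..6  ttl  (2B, 2-aligned); 6..8  -- padding (2B); 8..12  payload_len  (4B, 4-aligned); sizeof = 12, alignof = 4
0..4  offset  (4B, 4-aligned)
4..8  mtime  (4B, 4-aligned)
8..12  reserved  (4B, 4-aligned)
12..16  -- padding (4B)
16..24  attrs  (8B, 8-aligned)

4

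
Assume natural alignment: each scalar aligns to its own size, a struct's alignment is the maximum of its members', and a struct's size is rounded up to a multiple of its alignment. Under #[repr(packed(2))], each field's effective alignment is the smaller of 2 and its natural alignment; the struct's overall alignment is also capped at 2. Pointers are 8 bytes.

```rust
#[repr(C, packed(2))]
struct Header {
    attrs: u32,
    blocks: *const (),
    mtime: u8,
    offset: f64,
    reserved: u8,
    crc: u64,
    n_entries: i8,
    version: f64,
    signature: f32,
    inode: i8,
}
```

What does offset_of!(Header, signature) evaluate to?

42

attrs at 0 (size 4, align 2) → ends 4
blocks at 4 (size 8, align 2) → ends 12
mtime at 12 (size 1, align 1) → ends 13
pad 1 to align 2 for offset
offset at 14 (size 8, align 2) → ends 22
reserved at 22 (size 1, align 1) → ends 23
pad 1 to align 2 for crc
crc at 24 (size 8, align 2) → ends 32
n_entries at 32 (size 1, align 1) → ends 33
pad 1 to align 2 for version
version at 34 (size 8, align 2) → ends 42
signature at 42 (size 4, align 2) → ends 46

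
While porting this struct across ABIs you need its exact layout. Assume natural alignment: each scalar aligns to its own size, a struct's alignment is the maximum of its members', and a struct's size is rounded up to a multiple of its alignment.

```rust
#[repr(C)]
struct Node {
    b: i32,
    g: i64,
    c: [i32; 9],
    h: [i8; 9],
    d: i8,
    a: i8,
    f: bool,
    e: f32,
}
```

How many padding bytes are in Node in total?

b at 0 (size 4, align 4) → ends 4
pad 4 to align 8 for g
g at 8 (size 8, align 8) → ends 16
c at 16 (size 36, align 4) → ends 52
h at 52 (size 9, align 1) → ends 61
d at 61 (size 1, align 1) → ends 62
a at 62 (size 1, align 1) → ends 63
f at 63 (size 1, align 1) → ends 64
e at 64 (size 4, align 4) → ends 68
tail pad 4 to reach multiple of 8
total 72 bytes, alignment 8
data bytes 64, size 72 → padding 8

8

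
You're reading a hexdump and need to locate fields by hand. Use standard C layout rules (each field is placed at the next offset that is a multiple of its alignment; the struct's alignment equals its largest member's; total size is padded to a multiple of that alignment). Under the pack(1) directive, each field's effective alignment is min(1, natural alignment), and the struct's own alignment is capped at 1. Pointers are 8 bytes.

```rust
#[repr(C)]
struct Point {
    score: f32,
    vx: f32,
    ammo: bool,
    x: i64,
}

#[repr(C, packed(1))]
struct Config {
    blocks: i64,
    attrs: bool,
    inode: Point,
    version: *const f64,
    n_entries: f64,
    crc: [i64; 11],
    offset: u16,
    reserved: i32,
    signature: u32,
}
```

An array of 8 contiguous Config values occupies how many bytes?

1176

Point: score at 0 (size 4, align 4) → ends 4; vx at 4 (size 4, align 4) → ends 8; ammo at 8 (size 1, align 1) → ends 9; pad 7 to align 8 for x; x at 16 (size 8, align 8) → ends 24; total 24 bytes, alignment 8
blocks at 0 (size 8, align 1) → ends 8
attrs at 8 (size 1, align 1) → ends 9
inode at 9 (size 24, align 1) → ends 33
version at 33 (size 8, align 1) → ends 41
n_entries at 41 (size 8, align 1) → ends 49
crc at 49 (size 88, align 1) → ends 137
offset at 137 (size 2, align 1) → ends 139
reserved at 139 (size 4, align 1) → ends 143
signature at 143 (size 4, align 1) → ends 147
total 147 bytes, alignment 1
array of 8: 8 × 147 = 1176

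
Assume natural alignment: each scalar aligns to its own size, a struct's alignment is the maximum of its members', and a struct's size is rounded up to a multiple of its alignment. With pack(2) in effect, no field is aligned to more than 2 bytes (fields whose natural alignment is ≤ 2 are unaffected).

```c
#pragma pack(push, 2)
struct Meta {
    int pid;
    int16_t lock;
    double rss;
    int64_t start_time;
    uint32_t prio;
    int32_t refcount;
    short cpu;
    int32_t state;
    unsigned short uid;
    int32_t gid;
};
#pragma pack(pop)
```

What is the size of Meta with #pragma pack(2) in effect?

42

0..4  pid  (4B, 2-aligned)
4..6  lock  (2B, 2-aligned)
6..14  rss  (8B, 2-aligned)
14..22  start_time  (8B, 2-aligned)
22..26  prio  (4B, 2-aligned)
26..30  refcount  (4B, 2-aligned)
30..32  cpu  (2B, 2-aligned)
32..36  state  (4B, 2-aligned)
36..38  uid  (2B, 2-aligned)
38..42  gid  (4B, 2-aligned)
sizeof = 42, alignof = 2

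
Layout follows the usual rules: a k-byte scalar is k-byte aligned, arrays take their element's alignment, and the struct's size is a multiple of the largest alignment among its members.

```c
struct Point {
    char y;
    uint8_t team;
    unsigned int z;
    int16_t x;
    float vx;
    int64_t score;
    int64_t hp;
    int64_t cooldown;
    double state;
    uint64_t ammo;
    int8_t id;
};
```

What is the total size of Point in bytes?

0..1  y  (1B, 1-aligned)
1..2  team  (1B, 1-aligned)
2..4  -- padding (2B)
4..8  z  (4B, 4-aligned)
8..10  x  (2B, 2-aligned)
10..12  -- padding (2B)
12..16  vx  (4B, 4-aligned)
16..24  score  (8B, 8-aligned)
24..32  hp  (8B, 8-aligned)
32..40  cooldown  (8B, 8-aligned)
40..48  state  (8B, 8-aligned)
48..56  ammo  (8B, 8-aligned)
56..57  id  (1B, 1-aligned)
57..64  -- tail padding (7B)
sizeof = 64, alignof = 8

64 bytes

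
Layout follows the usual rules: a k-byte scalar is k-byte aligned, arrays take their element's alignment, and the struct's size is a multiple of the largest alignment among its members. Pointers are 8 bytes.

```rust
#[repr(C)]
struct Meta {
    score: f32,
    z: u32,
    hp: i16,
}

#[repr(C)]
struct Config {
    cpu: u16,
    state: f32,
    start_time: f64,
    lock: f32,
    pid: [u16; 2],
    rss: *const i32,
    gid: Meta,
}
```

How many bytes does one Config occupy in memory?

48

Meta: @0: score [4B, align 4] → 4; @4: z [4B, align 4] → 8; @8: hp [2B, align 2] → 10; +2 tail pad (align 4); size 12, align 4
@0: cpu [2B, align 2] → 2
+2 pad (align 4)
@4: state [4B, align 4] → 8
@8: start_time [8B, align 8] → 16
@16: lock [4B, align 4] → 20
@20: pid [4B, align 2] → 24
@24: rss [8B, align 8] → 32
@32: gid [12B, align 4] → 44
+4 tail pad (align 8)
size 48, align 8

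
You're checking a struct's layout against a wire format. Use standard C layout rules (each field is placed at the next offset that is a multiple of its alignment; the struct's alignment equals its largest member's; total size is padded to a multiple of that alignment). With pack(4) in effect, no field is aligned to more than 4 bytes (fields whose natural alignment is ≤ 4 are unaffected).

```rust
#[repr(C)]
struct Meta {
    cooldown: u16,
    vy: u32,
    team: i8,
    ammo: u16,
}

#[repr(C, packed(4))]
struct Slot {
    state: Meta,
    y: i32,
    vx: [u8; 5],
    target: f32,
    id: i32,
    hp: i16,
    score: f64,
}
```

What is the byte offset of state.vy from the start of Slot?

4

Meta: 0..2  cooldown  (2B, 2-aligned); 2..4  -- padding (2B); 4..8  vy  (4B, 4-aligned); 8..9  team  (1B, 1-aligned); 9..10  -- padding (1B); 10..12  ammo  (2B, 2-aligned); sizeof = 12, alignof = 4
0..12  state  (12B, 4-aligned)
within Meta: vy at 4
0 + 4 = 4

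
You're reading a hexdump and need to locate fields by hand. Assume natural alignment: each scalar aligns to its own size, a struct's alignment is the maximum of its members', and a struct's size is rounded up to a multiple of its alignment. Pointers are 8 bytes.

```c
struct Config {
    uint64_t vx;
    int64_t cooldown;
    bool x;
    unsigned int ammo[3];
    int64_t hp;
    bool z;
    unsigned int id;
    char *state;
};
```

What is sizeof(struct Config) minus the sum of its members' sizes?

vx at 0 (size 8, align 8) → ends 8
cooldown at 8 (size 8, align 8) → ends 16
x at 16 (size 1, align 1) → ends 17
pad 3 to align 4 for ammo
ammo at 20 (size 12, align 4) → ends 32
hp at 32 (size 8, align 8) → ends 40
z at 40 (size 1, align 1) → ends 41
pad 3 to align 4 for id
id at 44 (size 4, align 4) → ends 48
state at 48 (size 8, align 8) → ends 56
total 56 bytes, alignment 8
data bytes 50, size 56 → padding 6

6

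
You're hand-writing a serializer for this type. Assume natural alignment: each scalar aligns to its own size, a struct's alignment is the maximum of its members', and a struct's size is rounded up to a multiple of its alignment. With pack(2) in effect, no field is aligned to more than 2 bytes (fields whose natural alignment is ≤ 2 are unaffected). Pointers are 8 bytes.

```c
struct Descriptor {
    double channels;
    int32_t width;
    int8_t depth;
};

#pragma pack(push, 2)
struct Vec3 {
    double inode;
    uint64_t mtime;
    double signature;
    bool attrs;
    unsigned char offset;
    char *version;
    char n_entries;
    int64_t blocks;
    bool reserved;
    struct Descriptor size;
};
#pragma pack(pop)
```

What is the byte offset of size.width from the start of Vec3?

54

Descriptor: 0..8  channels  (8B, 8-aligned); 8..12  width  (4B, 4-aligned); 12..13  depth  (1B, 1-aligned); 13..16  -- tail padding (3B); sizeof = 16, alignof = 8
0..8  inode  (8B, 2-aligned)
8..16  mtime  (8B, 2-aligned)
16..24  signature  (8B, 2-aligned)
24..25  attrs  (1B, 1-aligned)
25..26  offset  (1B, 1-aligned)
26..34  version  (8B, 2-aligned)
34..35  n_entries  (1B, 1-aligned)
35..36  -- padding (1B)
36..44  blocks  (8B, 2-aligned)
44..45  reserved  (1B, 1-aligned)
45..46  -- padding (1B)
46..62  size  (16B, 2-aligned)
within Descriptor: width at 8
46 + 8 = 54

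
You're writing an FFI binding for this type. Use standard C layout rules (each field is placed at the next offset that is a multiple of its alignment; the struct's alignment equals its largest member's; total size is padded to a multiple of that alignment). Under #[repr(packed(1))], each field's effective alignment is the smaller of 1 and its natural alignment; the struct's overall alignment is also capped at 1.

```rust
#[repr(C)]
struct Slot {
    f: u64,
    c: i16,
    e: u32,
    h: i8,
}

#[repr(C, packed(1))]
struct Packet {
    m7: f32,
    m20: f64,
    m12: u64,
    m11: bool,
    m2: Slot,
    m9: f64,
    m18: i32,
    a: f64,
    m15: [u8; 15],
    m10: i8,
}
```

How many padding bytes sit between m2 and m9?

Slot: @0: f [8B, align 8] → 8; @8: c [2B, align 2] → 10; +2 pad (align 4); @12: e [4B, align 4] → 16; @16: h [1B, align 1] → 17; +7 tail pad (align 8); size 24, align 8
@0: m7 [4B, align 1] → 4
@4: m20 [8B, align 1] → 12
@12: m12 [8B, align 1] → 20
@20: m11 [1B, align 1] → 21
@21: m2 [24B, align 1] → 45
@45: m9 [8B, align 1] → 53

0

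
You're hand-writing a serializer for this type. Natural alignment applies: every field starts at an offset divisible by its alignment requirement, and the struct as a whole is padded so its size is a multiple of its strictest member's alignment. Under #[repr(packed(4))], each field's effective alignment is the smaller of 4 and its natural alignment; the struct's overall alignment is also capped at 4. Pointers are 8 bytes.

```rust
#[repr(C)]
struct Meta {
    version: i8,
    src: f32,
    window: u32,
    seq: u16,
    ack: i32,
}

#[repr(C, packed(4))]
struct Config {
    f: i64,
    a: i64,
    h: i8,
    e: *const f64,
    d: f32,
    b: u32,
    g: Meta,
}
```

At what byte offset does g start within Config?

36

Meta: 0..1  version  (1B, 1-aligned); 1..4  -- padding (3B); 4..8  src  (4B, 4-aligned); 8..12  window  (4B, 4-aligned); 12..14  seq  (2B, 2-aligned); 14..16  -- padding (2B); 16..20  ack  (4B, 4-aligned); sizeof = 20, alignof = 4
0..8  f  (8B, 4-aligned)
8..16  a  (8B, 4-aligned)
16..17  h  (1B, 1-aligned)
17..20  -- padding (3B)
20..28  e  (8B, 4-aligned)
28..32  d  (4B, 4-aligned)
32..36  b  (4B, 4-aligned)
36..56  g  (20B, 4-aligned)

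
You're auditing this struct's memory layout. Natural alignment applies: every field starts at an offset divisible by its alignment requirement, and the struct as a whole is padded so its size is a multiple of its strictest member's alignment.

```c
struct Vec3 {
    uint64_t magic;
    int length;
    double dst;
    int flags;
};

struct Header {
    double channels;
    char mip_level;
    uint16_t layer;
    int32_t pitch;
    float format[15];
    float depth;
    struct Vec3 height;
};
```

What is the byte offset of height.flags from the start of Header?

Vec3: magic at 0 (size 8, align 8) → ends 8; length at 8 (size 4, align 4) → ends 12; pad 4 to align 8 for dst; dst at 16 (size 8, align 8) → ends 24; flags at 24 (size 4, align 4) → ends 28; tail pad 4 to reach multiple of 8; total 32 bytes, alignment 8
channels at 0 (size 8, align 8) → ends 8
mip_level at 8 (size 1, align 1) → ends 9
pad 1 to align 2 for layer
layer at 10 (size 2, align 2) → ends 12
pitch at 12 (size 4, align 4) → ends 16
format at 16 (size 60, align 4) → ends 76
depth at 76 (size 4, align 4) → ends 80
height at 80 (size 32, align 8) → ends 112
within Vec3: flags at 24
80 + 24 = 104

104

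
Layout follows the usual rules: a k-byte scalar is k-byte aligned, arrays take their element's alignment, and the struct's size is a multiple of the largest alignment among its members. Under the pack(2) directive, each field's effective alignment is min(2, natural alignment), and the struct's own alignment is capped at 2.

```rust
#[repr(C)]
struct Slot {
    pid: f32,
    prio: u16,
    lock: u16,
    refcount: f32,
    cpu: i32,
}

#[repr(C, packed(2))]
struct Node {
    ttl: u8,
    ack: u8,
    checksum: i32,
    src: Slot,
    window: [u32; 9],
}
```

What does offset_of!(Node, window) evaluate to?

Slot: @0: pid [4B, align 4] → 4; @4: prio [2B, align 2] → 6; @6: lock [2B, align 2] → 8; @8: refcount [4B, align 4] → 12; @12: cpu [4B, align 4] → 16; size 16, align 4
@0: ttl [1B, align 1] → 1
@1: ack [1B, align 1] → 2
@2: checksum [4B, align 2] → 6
@6: src [16B, align 2] → 22
@22: window [36B, align 2] → 58

22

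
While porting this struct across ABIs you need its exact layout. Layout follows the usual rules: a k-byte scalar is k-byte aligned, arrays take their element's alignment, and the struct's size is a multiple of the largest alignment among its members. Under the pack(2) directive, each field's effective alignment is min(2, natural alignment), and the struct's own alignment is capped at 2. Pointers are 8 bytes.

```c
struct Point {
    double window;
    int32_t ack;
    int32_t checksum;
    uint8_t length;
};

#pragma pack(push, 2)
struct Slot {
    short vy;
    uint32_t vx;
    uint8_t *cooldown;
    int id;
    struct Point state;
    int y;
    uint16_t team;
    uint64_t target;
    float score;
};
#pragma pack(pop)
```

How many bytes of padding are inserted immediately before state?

0

Point: window at 0 (size 8, align 8) → ends 8; ack at 8 (size 4, align 4) → ends 12; checksum at 12 (size 4, align 4) → ends 16; length at 16 (size 1, align 1) → ends 17; tail pad 7 to reach multiple of 8; total 24 bytes, alignment 8
vy at 0 (size 2, align 2) → ends 2
vx at 2 (size 4, align 2) → ends 6
cooldown at 6 (size 8, align 2) → ends 14
id at 14 (size 4, align 2) → ends 18
state at 18 (size 24, align 2) → ends 42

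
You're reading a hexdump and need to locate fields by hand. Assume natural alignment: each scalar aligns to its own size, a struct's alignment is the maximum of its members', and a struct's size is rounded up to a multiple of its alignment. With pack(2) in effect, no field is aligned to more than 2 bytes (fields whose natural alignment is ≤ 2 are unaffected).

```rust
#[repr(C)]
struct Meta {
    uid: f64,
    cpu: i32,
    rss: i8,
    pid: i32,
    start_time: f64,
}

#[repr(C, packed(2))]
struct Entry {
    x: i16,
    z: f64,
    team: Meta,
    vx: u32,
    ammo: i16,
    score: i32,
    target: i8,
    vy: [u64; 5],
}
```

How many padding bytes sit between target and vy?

1

Meta: @0: uid [8B, align 8] → 8; @8: cpu [4B, align 4] → 12; @12: rss [1B, align 1] → 13; +3 pad (align 4); @16: pid [4B, align 4] → 20; +4 pad (align 8); @24: start_time [8B, align 8] → 32; size 32, align 8
@0: x [2B, align 2] → 2
@2: z [8B, align 2] → 10
@10: team [32B, align 2] → 42
@42: vx [4B, align 2] → 46
@46: ammo [2B, align 2] → 48
@48: score [4B, align 2] → 52
@52: target [1B, align 1] → 53
+1 pad (align 2)
@54: vy [40B, align 2] → 94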